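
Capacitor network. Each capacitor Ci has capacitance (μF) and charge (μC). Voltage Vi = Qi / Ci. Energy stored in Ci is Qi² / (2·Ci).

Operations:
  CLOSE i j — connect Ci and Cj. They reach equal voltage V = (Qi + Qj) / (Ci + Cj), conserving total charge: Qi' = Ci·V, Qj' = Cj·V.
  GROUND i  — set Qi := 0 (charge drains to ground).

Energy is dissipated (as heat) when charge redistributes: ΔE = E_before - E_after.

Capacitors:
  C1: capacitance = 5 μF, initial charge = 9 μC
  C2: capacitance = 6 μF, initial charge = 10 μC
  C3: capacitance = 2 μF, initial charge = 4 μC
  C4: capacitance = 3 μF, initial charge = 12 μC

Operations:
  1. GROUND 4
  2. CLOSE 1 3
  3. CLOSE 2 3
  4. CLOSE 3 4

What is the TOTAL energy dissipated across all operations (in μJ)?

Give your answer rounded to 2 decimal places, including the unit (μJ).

Answer: 25.82 μJ

Derivation:
Initial: C1(5μF, Q=9μC, V=1.80V), C2(6μF, Q=10μC, V=1.67V), C3(2μF, Q=4μC, V=2.00V), C4(3μF, Q=12μC, V=4.00V)
Op 1: GROUND 4: Q4=0; energy lost=24.000
Op 2: CLOSE 1-3: Q_total=13.00, C_total=7.00, V=1.86; Q1=9.29, Q3=3.71; dissipated=0.029
Op 3: CLOSE 2-3: Q_total=13.71, C_total=8.00, V=1.71; Q2=10.29, Q3=3.43; dissipated=0.027
Op 4: CLOSE 3-4: Q_total=3.43, C_total=5.00, V=0.69; Q3=1.37, Q4=2.06; dissipated=1.763
Total dissipated: 25.819 μJ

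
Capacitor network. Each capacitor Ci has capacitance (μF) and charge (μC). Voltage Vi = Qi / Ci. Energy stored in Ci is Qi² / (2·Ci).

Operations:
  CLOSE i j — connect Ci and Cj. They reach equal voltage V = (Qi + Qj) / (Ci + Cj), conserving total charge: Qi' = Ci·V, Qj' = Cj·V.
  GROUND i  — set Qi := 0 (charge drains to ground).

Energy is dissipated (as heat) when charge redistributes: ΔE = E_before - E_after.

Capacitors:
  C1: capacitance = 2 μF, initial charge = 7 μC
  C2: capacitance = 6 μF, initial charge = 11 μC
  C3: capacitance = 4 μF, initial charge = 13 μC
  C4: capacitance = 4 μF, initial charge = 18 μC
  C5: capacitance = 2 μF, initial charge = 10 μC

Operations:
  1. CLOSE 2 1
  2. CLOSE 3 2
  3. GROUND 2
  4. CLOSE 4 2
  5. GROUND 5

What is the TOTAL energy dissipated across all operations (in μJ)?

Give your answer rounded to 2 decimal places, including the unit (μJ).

Initial: C1(2μF, Q=7μC, V=3.50V), C2(6μF, Q=11μC, V=1.83V), C3(4μF, Q=13μC, V=3.25V), C4(4μF, Q=18μC, V=4.50V), C5(2μF, Q=10μC, V=5.00V)
Op 1: CLOSE 2-1: Q_total=18.00, C_total=8.00, V=2.25; Q2=13.50, Q1=4.50; dissipated=2.083
Op 2: CLOSE 3-2: Q_total=26.50, C_total=10.00, V=2.65; Q3=10.60, Q2=15.90; dissipated=1.200
Op 3: GROUND 2: Q2=0; energy lost=21.067
Op 4: CLOSE 4-2: Q_total=18.00, C_total=10.00, V=1.80; Q4=7.20, Q2=10.80; dissipated=24.300
Op 5: GROUND 5: Q5=0; energy lost=25.000
Total dissipated: 73.651 μJ

Answer: 73.65 μJ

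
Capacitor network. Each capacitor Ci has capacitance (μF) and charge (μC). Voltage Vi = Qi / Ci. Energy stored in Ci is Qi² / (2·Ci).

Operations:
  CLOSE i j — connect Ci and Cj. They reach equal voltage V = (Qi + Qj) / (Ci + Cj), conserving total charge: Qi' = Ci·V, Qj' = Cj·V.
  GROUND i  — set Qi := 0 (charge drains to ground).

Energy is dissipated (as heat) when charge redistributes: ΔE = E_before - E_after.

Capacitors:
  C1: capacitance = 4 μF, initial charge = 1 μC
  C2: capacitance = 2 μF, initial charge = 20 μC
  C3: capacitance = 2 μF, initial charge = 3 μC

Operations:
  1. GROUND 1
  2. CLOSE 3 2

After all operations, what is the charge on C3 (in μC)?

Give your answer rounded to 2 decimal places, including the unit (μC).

Initial: C1(4μF, Q=1μC, V=0.25V), C2(2μF, Q=20μC, V=10.00V), C3(2μF, Q=3μC, V=1.50V)
Op 1: GROUND 1: Q1=0; energy lost=0.125
Op 2: CLOSE 3-2: Q_total=23.00, C_total=4.00, V=5.75; Q3=11.50, Q2=11.50; dissipated=36.125
Final charges: Q1=0.00, Q2=11.50, Q3=11.50

Answer: 11.50 μC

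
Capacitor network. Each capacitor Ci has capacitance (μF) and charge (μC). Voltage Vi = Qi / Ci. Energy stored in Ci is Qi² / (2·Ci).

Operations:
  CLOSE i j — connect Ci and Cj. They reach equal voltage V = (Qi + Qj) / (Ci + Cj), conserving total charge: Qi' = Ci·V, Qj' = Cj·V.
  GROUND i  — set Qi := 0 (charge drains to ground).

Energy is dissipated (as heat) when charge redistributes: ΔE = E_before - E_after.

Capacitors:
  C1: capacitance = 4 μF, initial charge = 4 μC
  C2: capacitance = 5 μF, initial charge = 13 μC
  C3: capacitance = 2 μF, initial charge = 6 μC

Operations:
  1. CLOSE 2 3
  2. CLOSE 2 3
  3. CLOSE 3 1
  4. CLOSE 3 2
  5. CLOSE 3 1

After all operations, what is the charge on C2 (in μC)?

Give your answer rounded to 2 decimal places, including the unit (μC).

Initial: C1(4μF, Q=4μC, V=1.00V), C2(5μF, Q=13μC, V=2.60V), C3(2μF, Q=6μC, V=3.00V)
Op 1: CLOSE 2-3: Q_total=19.00, C_total=7.00, V=2.71; Q2=13.57, Q3=5.43; dissipated=0.114
Op 2: CLOSE 2-3: Q_total=19.00, C_total=7.00, V=2.71; Q2=13.57, Q3=5.43; dissipated=0.000
Op 3: CLOSE 3-1: Q_total=9.43, C_total=6.00, V=1.57; Q3=3.14, Q1=6.29; dissipated=1.959
Op 4: CLOSE 3-2: Q_total=16.71, C_total=7.00, V=2.39; Q3=4.78, Q2=11.94; dissipated=0.933
Op 5: CLOSE 3-1: Q_total=11.06, C_total=6.00, V=1.84; Q3=3.69, Q1=7.37; dissipated=0.444
Final charges: Q1=7.37, Q2=11.94, Q3=3.69

Answer: 11.94 μC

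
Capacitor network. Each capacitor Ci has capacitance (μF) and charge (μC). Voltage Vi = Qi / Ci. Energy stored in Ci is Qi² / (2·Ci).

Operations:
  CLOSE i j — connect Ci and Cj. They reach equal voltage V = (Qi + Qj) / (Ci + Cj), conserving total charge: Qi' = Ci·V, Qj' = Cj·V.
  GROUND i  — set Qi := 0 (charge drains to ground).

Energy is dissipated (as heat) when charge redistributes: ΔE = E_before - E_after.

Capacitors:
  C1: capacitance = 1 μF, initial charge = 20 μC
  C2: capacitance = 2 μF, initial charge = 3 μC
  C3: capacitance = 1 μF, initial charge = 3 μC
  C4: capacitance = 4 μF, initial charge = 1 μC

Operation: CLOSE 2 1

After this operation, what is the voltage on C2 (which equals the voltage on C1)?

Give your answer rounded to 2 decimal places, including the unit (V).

Answer: 7.67 V

Derivation:
Initial: C1(1μF, Q=20μC, V=20.00V), C2(2μF, Q=3μC, V=1.50V), C3(1μF, Q=3μC, V=3.00V), C4(4μF, Q=1μC, V=0.25V)
Op 1: CLOSE 2-1: Q_total=23.00, C_total=3.00, V=7.67; Q2=15.33, Q1=7.67; dissipated=114.083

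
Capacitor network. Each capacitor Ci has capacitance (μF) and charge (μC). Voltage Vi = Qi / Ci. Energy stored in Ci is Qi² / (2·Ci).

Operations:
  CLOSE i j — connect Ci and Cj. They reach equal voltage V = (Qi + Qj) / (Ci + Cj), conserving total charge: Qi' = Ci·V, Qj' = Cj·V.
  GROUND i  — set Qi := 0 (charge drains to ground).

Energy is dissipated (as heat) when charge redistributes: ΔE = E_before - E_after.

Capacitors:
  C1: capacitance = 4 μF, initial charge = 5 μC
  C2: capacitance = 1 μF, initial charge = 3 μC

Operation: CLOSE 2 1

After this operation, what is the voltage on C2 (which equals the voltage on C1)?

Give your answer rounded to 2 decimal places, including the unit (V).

Initial: C1(4μF, Q=5μC, V=1.25V), C2(1μF, Q=3μC, V=3.00V)
Op 1: CLOSE 2-1: Q_total=8.00, C_total=5.00, V=1.60; Q2=1.60, Q1=6.40; dissipated=1.225

Answer: 1.60 V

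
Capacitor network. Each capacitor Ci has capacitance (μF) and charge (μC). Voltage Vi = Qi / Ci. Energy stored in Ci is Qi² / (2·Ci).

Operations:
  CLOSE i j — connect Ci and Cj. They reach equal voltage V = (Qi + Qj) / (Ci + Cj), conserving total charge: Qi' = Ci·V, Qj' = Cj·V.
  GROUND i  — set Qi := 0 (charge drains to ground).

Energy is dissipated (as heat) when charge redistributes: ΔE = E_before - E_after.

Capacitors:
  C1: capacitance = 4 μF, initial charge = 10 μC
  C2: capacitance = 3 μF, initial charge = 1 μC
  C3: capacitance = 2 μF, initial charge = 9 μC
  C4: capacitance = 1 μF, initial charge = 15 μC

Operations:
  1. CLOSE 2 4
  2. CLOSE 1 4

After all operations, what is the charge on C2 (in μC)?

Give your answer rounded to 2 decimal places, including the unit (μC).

Answer: 12.00 μC

Derivation:
Initial: C1(4μF, Q=10μC, V=2.50V), C2(3μF, Q=1μC, V=0.33V), C3(2μF, Q=9μC, V=4.50V), C4(1μF, Q=15μC, V=15.00V)
Op 1: CLOSE 2-4: Q_total=16.00, C_total=4.00, V=4.00; Q2=12.00, Q4=4.00; dissipated=80.667
Op 2: CLOSE 1-4: Q_total=14.00, C_total=5.00, V=2.80; Q1=11.20, Q4=2.80; dissipated=0.900
Final charges: Q1=11.20, Q2=12.00, Q3=9.00, Q4=2.80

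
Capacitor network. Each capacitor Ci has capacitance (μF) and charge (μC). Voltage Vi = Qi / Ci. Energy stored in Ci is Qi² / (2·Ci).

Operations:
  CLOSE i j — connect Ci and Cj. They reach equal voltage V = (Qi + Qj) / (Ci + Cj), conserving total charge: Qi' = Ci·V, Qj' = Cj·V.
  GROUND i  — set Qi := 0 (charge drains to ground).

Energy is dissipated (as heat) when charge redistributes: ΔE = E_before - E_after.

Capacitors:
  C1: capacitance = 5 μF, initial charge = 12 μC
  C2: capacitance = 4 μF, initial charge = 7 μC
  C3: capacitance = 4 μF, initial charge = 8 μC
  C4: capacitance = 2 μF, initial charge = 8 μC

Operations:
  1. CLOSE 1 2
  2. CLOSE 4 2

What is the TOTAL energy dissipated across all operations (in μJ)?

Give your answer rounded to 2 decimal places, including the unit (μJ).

Answer: 2.85 μJ

Derivation:
Initial: C1(5μF, Q=12μC, V=2.40V), C2(4μF, Q=7μC, V=1.75V), C3(4μF, Q=8μC, V=2.00V), C4(2μF, Q=8μC, V=4.00V)
Op 1: CLOSE 1-2: Q_total=19.00, C_total=9.00, V=2.11; Q1=10.56, Q2=8.44; dissipated=0.469
Op 2: CLOSE 4-2: Q_total=16.44, C_total=6.00, V=2.74; Q4=5.48, Q2=10.96; dissipated=2.379
Total dissipated: 2.848 μJ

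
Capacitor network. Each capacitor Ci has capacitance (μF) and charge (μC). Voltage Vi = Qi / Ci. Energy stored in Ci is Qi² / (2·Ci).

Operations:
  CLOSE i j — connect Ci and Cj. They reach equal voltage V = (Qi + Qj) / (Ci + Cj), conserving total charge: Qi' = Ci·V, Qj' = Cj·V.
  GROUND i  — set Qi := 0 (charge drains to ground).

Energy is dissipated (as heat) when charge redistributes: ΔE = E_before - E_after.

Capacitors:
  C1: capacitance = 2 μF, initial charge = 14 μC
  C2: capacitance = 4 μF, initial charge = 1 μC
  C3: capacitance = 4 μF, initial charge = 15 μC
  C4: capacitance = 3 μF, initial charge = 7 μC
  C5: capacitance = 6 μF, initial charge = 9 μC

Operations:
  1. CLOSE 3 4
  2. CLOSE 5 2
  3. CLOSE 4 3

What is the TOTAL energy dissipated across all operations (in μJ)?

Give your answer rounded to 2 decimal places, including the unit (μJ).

Answer: 3.60 μJ

Derivation:
Initial: C1(2μF, Q=14μC, V=7.00V), C2(4μF, Q=1μC, V=0.25V), C3(4μF, Q=15μC, V=3.75V), C4(3μF, Q=7μC, V=2.33V), C5(6μF, Q=9μC, V=1.50V)
Op 1: CLOSE 3-4: Q_total=22.00, C_total=7.00, V=3.14; Q3=12.57, Q4=9.43; dissipated=1.720
Op 2: CLOSE 5-2: Q_total=10.00, C_total=10.00, V=1.00; Q5=6.00, Q2=4.00; dissipated=1.875
Op 3: CLOSE 4-3: Q_total=22.00, C_total=7.00, V=3.14; Q4=9.43, Q3=12.57; dissipated=0.000
Total dissipated: 3.595 μJ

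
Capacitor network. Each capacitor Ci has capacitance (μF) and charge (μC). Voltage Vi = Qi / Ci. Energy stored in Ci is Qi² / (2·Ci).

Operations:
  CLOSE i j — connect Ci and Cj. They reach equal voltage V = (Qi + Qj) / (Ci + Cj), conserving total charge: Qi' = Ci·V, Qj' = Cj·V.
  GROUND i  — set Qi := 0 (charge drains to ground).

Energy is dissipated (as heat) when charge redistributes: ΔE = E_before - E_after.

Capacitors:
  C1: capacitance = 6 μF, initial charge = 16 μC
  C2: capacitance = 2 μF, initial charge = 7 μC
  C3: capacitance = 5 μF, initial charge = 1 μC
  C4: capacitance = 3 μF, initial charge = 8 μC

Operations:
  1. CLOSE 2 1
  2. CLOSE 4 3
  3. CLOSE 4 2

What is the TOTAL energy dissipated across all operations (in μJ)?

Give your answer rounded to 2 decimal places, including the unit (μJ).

Initial: C1(6μF, Q=16μC, V=2.67V), C2(2μF, Q=7μC, V=3.50V), C3(5μF, Q=1μC, V=0.20V), C4(3μF, Q=8μC, V=2.67V)
Op 1: CLOSE 2-1: Q_total=23.00, C_total=8.00, V=2.88; Q2=5.75, Q1=17.25; dissipated=0.521
Op 2: CLOSE 4-3: Q_total=9.00, C_total=8.00, V=1.12; Q4=3.38, Q3=5.62; dissipated=5.704
Op 3: CLOSE 4-2: Q_total=9.12, C_total=5.00, V=1.82; Q4=5.47, Q2=3.65; dissipated=1.837
Total dissipated: 8.062 μJ

Answer: 8.06 μJ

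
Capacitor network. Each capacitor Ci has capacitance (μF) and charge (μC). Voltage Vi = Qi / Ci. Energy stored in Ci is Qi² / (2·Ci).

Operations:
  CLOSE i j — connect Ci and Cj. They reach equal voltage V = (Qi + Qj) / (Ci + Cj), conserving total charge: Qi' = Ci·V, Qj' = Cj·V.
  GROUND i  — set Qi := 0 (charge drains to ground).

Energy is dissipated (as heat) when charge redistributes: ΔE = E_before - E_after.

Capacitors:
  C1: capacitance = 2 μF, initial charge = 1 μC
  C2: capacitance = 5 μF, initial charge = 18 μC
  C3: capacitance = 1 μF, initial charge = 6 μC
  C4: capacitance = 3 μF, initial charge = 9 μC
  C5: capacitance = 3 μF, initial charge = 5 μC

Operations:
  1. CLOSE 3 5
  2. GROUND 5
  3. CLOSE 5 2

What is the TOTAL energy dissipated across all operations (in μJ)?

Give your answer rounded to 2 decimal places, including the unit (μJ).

Initial: C1(2μF, Q=1μC, V=0.50V), C2(5μF, Q=18μC, V=3.60V), C3(1μF, Q=6μC, V=6.00V), C4(3μF, Q=9μC, V=3.00V), C5(3μF, Q=5μC, V=1.67V)
Op 1: CLOSE 3-5: Q_total=11.00, C_total=4.00, V=2.75; Q3=2.75, Q5=8.25; dissipated=7.042
Op 2: GROUND 5: Q5=0; energy lost=11.344
Op 3: CLOSE 5-2: Q_total=18.00, C_total=8.00, V=2.25; Q5=6.75, Q2=11.25; dissipated=12.150
Total dissipated: 30.535 μJ

Answer: 30.54 μJ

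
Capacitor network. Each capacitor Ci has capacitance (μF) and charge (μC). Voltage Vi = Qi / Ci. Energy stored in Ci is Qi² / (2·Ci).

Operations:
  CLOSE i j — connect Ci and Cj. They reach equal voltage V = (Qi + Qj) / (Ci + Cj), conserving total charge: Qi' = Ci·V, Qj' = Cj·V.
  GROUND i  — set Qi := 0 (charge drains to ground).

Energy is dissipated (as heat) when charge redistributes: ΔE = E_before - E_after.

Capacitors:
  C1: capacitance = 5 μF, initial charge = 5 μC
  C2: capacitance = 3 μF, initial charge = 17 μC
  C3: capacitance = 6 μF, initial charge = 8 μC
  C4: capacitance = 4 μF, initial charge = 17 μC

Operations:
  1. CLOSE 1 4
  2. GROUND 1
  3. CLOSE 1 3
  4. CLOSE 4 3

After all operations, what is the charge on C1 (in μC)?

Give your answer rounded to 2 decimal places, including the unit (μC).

Answer: 3.64 μC

Derivation:
Initial: C1(5μF, Q=5μC, V=1.00V), C2(3μF, Q=17μC, V=5.67V), C3(6μF, Q=8μC, V=1.33V), C4(4μF, Q=17μC, V=4.25V)
Op 1: CLOSE 1-4: Q_total=22.00, C_total=9.00, V=2.44; Q1=12.22, Q4=9.78; dissipated=11.736
Op 2: GROUND 1: Q1=0; energy lost=14.938
Op 3: CLOSE 1-3: Q_total=8.00, C_total=11.00, V=0.73; Q1=3.64, Q3=4.36; dissipated=2.424
Op 4: CLOSE 4-3: Q_total=14.14, C_total=10.00, V=1.41; Q4=5.66, Q3=8.48; dissipated=3.538
Final charges: Q1=3.64, Q2=17.00, Q3=8.48, Q4=5.66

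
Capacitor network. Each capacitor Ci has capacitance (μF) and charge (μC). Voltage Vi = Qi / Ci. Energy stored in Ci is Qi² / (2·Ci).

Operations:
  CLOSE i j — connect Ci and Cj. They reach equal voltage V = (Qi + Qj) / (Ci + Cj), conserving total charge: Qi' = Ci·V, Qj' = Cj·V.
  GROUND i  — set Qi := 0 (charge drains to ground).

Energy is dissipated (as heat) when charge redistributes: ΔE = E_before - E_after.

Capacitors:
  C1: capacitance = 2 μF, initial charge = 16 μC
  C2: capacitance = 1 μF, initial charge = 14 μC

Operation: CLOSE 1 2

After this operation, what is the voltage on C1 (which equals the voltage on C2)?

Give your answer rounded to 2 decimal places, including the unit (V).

Answer: 10.00 V

Derivation:
Initial: C1(2μF, Q=16μC, V=8.00V), C2(1μF, Q=14μC, V=14.00V)
Op 1: CLOSE 1-2: Q_total=30.00, C_total=3.00, V=10.00; Q1=20.00, Q2=10.00; dissipated=12.000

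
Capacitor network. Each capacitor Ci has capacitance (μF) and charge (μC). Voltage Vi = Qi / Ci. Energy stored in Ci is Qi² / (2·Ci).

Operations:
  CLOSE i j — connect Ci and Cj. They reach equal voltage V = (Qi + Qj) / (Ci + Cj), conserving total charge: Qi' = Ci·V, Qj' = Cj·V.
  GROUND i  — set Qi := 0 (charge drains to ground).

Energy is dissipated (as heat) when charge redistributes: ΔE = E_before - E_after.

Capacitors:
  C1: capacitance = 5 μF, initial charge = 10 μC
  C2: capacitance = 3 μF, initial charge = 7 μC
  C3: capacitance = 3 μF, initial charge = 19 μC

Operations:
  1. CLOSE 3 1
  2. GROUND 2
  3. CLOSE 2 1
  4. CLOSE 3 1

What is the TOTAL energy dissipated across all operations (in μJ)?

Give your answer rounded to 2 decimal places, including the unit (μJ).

Initial: C1(5μF, Q=10μC, V=2.00V), C2(3μF, Q=7μC, V=2.33V), C3(3μF, Q=19μC, V=6.33V)
Op 1: CLOSE 3-1: Q_total=29.00, C_total=8.00, V=3.62; Q3=10.88, Q1=18.12; dissipated=17.604
Op 2: GROUND 2: Q2=0; energy lost=8.167
Op 3: CLOSE 2-1: Q_total=18.12, C_total=8.00, V=2.27; Q2=6.80, Q1=11.33; dissipated=12.319
Op 4: CLOSE 3-1: Q_total=22.20, C_total=8.00, V=2.78; Q3=8.33, Q1=13.88; dissipated=1.732
Total dissipated: 39.823 μJ

Answer: 39.82 μJ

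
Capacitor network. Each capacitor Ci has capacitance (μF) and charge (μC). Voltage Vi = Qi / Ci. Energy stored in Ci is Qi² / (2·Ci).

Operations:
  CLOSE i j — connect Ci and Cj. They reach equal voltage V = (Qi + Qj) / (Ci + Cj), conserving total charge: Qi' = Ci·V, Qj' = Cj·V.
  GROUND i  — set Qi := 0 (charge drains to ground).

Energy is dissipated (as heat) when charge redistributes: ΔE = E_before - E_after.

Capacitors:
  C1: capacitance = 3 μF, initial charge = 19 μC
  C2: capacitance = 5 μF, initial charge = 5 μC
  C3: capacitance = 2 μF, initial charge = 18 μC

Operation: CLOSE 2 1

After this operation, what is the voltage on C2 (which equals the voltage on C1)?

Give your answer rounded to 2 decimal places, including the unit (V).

Answer: 3.00 V

Derivation:
Initial: C1(3μF, Q=19μC, V=6.33V), C2(5μF, Q=5μC, V=1.00V), C3(2μF, Q=18μC, V=9.00V)
Op 1: CLOSE 2-1: Q_total=24.00, C_total=8.00, V=3.00; Q2=15.00, Q1=9.00; dissipated=26.667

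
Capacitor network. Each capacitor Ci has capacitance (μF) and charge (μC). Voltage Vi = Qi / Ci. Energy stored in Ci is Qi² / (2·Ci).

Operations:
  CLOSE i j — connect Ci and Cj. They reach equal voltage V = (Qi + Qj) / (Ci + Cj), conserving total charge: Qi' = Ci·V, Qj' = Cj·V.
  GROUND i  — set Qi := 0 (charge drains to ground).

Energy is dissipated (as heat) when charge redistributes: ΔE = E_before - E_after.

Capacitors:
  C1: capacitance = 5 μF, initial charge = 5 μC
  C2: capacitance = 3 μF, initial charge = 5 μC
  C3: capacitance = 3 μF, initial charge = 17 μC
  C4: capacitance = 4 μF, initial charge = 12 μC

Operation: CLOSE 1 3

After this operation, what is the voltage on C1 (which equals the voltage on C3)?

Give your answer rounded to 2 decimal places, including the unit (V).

Answer: 2.75 V

Derivation:
Initial: C1(5μF, Q=5μC, V=1.00V), C2(3μF, Q=5μC, V=1.67V), C3(3μF, Q=17μC, V=5.67V), C4(4μF, Q=12μC, V=3.00V)
Op 1: CLOSE 1-3: Q_total=22.00, C_total=8.00, V=2.75; Q1=13.75, Q3=8.25; dissipated=20.417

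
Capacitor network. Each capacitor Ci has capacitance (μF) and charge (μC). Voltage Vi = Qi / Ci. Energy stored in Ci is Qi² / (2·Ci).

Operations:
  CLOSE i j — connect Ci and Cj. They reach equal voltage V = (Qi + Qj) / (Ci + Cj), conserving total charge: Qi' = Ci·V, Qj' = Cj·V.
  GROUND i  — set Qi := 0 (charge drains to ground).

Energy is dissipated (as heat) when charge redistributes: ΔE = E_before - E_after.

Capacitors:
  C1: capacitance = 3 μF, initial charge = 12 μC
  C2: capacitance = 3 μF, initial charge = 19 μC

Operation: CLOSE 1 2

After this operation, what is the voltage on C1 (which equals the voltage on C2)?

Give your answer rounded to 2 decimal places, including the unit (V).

Initial: C1(3μF, Q=12μC, V=4.00V), C2(3μF, Q=19μC, V=6.33V)
Op 1: CLOSE 1-2: Q_total=31.00, C_total=6.00, V=5.17; Q1=15.50, Q2=15.50; dissipated=4.083

Answer: 5.17 V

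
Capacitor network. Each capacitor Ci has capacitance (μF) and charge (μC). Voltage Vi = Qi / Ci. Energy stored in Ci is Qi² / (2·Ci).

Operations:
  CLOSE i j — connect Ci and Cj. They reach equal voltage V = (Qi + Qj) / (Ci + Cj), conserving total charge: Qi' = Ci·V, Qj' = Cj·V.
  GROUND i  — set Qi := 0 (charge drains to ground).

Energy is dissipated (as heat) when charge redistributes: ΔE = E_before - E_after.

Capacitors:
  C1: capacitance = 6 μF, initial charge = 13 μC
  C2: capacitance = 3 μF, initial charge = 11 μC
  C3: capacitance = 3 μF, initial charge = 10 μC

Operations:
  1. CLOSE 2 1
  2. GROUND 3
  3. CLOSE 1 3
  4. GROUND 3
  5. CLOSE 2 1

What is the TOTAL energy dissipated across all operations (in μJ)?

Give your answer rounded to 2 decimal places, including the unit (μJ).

Answer: 31.56 μJ

Derivation:
Initial: C1(6μF, Q=13μC, V=2.17V), C2(3μF, Q=11μC, V=3.67V), C3(3μF, Q=10μC, V=3.33V)
Op 1: CLOSE 2-1: Q_total=24.00, C_total=9.00, V=2.67; Q2=8.00, Q1=16.00; dissipated=2.250
Op 2: GROUND 3: Q3=0; energy lost=16.667
Op 3: CLOSE 1-3: Q_total=16.00, C_total=9.00, V=1.78; Q1=10.67, Q3=5.33; dissipated=7.111
Op 4: GROUND 3: Q3=0; energy lost=4.741
Op 5: CLOSE 2-1: Q_total=18.67, C_total=9.00, V=2.07; Q2=6.22, Q1=12.44; dissipated=0.790
Total dissipated: 31.559 μJ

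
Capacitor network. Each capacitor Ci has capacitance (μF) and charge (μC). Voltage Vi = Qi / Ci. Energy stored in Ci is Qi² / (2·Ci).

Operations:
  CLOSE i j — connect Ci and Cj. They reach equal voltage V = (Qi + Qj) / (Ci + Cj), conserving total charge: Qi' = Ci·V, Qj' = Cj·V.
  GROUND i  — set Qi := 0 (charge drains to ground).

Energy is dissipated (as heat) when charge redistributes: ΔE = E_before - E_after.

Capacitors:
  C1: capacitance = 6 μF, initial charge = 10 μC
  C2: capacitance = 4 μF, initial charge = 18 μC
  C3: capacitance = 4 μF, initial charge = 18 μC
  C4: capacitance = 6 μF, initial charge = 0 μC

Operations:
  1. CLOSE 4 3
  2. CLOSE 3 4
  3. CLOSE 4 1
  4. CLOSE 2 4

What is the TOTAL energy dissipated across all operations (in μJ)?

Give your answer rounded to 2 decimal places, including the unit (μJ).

Initial: C1(6μF, Q=10μC, V=1.67V), C2(4μF, Q=18μC, V=4.50V), C3(4μF, Q=18μC, V=4.50V), C4(6μF, Q=0μC, V=0.00V)
Op 1: CLOSE 4-3: Q_total=18.00, C_total=10.00, V=1.80; Q4=10.80, Q3=7.20; dissipated=24.300
Op 2: CLOSE 3-4: Q_total=18.00, C_total=10.00, V=1.80; Q3=7.20, Q4=10.80; dissipated=0.000
Op 3: CLOSE 4-1: Q_total=20.80, C_total=12.00, V=1.73; Q4=10.40, Q1=10.40; dissipated=0.027
Op 4: CLOSE 2-4: Q_total=28.40, C_total=10.00, V=2.84; Q2=11.36, Q4=17.04; dissipated=9.185
Total dissipated: 33.512 μJ

Answer: 33.51 μJ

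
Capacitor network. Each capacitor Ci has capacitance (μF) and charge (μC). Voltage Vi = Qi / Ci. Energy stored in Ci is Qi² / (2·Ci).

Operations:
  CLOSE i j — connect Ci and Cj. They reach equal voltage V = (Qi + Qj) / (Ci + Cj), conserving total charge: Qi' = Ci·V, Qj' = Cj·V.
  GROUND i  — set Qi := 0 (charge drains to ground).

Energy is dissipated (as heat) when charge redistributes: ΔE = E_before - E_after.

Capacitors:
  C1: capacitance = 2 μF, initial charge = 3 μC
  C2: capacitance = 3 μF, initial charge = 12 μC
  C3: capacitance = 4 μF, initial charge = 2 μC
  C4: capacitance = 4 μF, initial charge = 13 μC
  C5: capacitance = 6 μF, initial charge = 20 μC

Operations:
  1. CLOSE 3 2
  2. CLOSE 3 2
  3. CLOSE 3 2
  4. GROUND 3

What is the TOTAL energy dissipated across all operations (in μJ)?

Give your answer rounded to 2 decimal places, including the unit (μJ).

Initial: C1(2μF, Q=3μC, V=1.50V), C2(3μF, Q=12μC, V=4.00V), C3(4μF, Q=2μC, V=0.50V), C4(4μF, Q=13μC, V=3.25V), C5(6μF, Q=20μC, V=3.33V)
Op 1: CLOSE 3-2: Q_total=14.00, C_total=7.00, V=2.00; Q3=8.00, Q2=6.00; dissipated=10.500
Op 2: CLOSE 3-2: Q_total=14.00, C_total=7.00, V=2.00; Q3=8.00, Q2=6.00; dissipated=0.000
Op 3: CLOSE 3-2: Q_total=14.00, C_total=7.00, V=2.00; Q3=8.00, Q2=6.00; dissipated=0.000
Op 4: GROUND 3: Q3=0; energy lost=8.000
Total dissipated: 18.500 μJ

Answer: 18.50 μJ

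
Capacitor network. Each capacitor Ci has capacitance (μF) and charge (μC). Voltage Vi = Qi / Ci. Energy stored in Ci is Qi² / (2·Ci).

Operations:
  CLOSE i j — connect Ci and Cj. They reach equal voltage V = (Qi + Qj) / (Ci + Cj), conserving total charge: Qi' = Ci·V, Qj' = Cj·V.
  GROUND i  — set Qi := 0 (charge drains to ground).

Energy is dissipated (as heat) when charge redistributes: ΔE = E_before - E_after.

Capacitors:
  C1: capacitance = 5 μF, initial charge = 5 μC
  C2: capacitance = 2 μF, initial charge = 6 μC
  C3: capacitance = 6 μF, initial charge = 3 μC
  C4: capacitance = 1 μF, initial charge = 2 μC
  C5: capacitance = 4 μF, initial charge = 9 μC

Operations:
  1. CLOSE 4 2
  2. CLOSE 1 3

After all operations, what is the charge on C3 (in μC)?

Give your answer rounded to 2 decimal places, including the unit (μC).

Initial: C1(5μF, Q=5μC, V=1.00V), C2(2μF, Q=6μC, V=3.00V), C3(6μF, Q=3μC, V=0.50V), C4(1μF, Q=2μC, V=2.00V), C5(4μF, Q=9μC, V=2.25V)
Op 1: CLOSE 4-2: Q_total=8.00, C_total=3.00, V=2.67; Q4=2.67, Q2=5.33; dissipated=0.333
Op 2: CLOSE 1-3: Q_total=8.00, C_total=11.00, V=0.73; Q1=3.64, Q3=4.36; dissipated=0.341
Final charges: Q1=3.64, Q2=5.33, Q3=4.36, Q4=2.67, Q5=9.00

Answer: 4.36 μC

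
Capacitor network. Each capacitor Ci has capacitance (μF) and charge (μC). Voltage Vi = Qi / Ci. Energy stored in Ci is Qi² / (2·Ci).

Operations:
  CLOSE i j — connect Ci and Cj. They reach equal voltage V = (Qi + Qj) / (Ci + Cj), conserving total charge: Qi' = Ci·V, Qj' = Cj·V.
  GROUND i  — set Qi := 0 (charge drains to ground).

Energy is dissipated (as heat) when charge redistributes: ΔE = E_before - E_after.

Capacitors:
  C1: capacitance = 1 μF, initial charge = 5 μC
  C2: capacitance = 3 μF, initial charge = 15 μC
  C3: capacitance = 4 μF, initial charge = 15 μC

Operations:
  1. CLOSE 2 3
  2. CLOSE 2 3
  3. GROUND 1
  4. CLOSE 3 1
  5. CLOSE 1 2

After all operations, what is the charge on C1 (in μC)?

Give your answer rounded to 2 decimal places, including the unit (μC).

Answer: 4.07 μC

Derivation:
Initial: C1(1μF, Q=5μC, V=5.00V), C2(3μF, Q=15μC, V=5.00V), C3(4μF, Q=15μC, V=3.75V)
Op 1: CLOSE 2-3: Q_total=30.00, C_total=7.00, V=4.29; Q2=12.86, Q3=17.14; dissipated=1.339
Op 2: CLOSE 2-3: Q_total=30.00, C_total=7.00, V=4.29; Q2=12.86, Q3=17.14; dissipated=0.000
Op 3: GROUND 1: Q1=0; energy lost=12.500
Op 4: CLOSE 3-1: Q_total=17.14, C_total=5.00, V=3.43; Q3=13.71, Q1=3.43; dissipated=7.347
Op 5: CLOSE 1-2: Q_total=16.29, C_total=4.00, V=4.07; Q1=4.07, Q2=12.21; dissipated=0.276
Final charges: Q1=4.07, Q2=12.21, Q3=13.71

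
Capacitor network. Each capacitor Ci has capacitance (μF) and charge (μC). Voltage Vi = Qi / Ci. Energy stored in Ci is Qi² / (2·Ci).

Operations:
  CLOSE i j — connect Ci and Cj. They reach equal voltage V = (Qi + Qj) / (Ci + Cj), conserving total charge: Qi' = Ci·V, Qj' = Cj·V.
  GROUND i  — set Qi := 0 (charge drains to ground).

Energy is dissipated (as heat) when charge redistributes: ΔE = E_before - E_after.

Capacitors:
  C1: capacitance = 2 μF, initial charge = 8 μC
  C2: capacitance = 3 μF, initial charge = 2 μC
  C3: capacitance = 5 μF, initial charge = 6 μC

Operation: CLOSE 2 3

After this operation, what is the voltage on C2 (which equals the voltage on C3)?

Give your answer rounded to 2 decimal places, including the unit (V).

Answer: 1.00 V

Derivation:
Initial: C1(2μF, Q=8μC, V=4.00V), C2(3μF, Q=2μC, V=0.67V), C3(5μF, Q=6μC, V=1.20V)
Op 1: CLOSE 2-3: Q_total=8.00, C_total=8.00, V=1.00; Q2=3.00, Q3=5.00; dissipated=0.267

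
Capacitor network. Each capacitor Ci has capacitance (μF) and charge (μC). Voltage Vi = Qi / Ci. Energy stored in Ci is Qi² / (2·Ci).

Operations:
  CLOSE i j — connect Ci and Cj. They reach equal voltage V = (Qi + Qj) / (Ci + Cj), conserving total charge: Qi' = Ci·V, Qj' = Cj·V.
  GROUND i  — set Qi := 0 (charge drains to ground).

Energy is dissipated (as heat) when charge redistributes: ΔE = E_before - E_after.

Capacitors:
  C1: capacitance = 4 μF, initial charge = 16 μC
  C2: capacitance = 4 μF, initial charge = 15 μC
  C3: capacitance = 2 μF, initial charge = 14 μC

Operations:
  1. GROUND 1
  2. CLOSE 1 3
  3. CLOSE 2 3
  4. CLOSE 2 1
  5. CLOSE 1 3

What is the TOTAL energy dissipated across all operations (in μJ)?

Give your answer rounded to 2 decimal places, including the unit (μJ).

Answer: 67.05 μJ

Derivation:
Initial: C1(4μF, Q=16μC, V=4.00V), C2(4μF, Q=15μC, V=3.75V), C3(2μF, Q=14μC, V=7.00V)
Op 1: GROUND 1: Q1=0; energy lost=32.000
Op 2: CLOSE 1-3: Q_total=14.00, C_total=6.00, V=2.33; Q1=9.33, Q3=4.67; dissipated=32.667
Op 3: CLOSE 2-3: Q_total=19.67, C_total=6.00, V=3.28; Q2=13.11, Q3=6.56; dissipated=1.338
Op 4: CLOSE 2-1: Q_total=22.44, C_total=8.00, V=2.81; Q2=11.22, Q1=11.22; dissipated=0.892
Op 5: CLOSE 1-3: Q_total=17.78, C_total=6.00, V=2.96; Q1=11.85, Q3=5.93; dissipated=0.149
Total dissipated: 67.045 μJ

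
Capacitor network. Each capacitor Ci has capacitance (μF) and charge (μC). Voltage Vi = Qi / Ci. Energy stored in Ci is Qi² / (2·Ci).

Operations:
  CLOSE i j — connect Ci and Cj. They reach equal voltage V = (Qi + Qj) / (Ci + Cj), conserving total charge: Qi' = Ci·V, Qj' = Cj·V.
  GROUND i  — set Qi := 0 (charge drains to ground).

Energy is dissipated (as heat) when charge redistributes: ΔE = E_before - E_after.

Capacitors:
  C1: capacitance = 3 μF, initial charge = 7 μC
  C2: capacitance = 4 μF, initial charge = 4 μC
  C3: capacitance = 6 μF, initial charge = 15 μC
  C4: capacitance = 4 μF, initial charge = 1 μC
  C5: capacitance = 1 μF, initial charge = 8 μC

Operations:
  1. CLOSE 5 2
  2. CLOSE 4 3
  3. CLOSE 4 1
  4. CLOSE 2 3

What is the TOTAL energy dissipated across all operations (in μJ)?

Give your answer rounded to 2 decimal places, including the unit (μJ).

Answer: 26.90 μJ

Derivation:
Initial: C1(3μF, Q=7μC, V=2.33V), C2(4μF, Q=4μC, V=1.00V), C3(6μF, Q=15μC, V=2.50V), C4(4μF, Q=1μC, V=0.25V), C5(1μF, Q=8μC, V=8.00V)
Op 1: CLOSE 5-2: Q_total=12.00, C_total=5.00, V=2.40; Q5=2.40, Q2=9.60; dissipated=19.600
Op 2: CLOSE 4-3: Q_total=16.00, C_total=10.00, V=1.60; Q4=6.40, Q3=9.60; dissipated=6.075
Op 3: CLOSE 4-1: Q_total=13.40, C_total=7.00, V=1.91; Q4=7.66, Q1=5.74; dissipated=0.461
Op 4: CLOSE 2-3: Q_total=19.20, C_total=10.00, V=1.92; Q2=7.68, Q3=11.52; dissipated=0.768
Total dissipated: 26.904 μJ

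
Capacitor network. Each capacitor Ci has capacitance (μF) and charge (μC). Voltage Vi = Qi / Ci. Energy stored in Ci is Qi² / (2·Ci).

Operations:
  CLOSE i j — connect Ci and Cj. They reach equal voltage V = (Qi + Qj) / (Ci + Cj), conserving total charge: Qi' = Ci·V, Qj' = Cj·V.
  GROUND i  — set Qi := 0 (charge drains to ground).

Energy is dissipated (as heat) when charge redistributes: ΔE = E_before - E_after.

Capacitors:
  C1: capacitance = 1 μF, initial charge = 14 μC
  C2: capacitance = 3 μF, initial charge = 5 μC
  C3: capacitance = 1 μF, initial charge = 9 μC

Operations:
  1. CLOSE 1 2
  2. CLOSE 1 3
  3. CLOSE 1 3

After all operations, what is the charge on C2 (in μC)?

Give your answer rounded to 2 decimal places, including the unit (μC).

Initial: C1(1μF, Q=14μC, V=14.00V), C2(3μF, Q=5μC, V=1.67V), C3(1μF, Q=9μC, V=9.00V)
Op 1: CLOSE 1-2: Q_total=19.00, C_total=4.00, V=4.75; Q1=4.75, Q2=14.25; dissipated=57.042
Op 2: CLOSE 1-3: Q_total=13.75, C_total=2.00, V=6.88; Q1=6.88, Q3=6.88; dissipated=4.516
Op 3: CLOSE 1-3: Q_total=13.75, C_total=2.00, V=6.88; Q1=6.88, Q3=6.88; dissipated=0.000
Final charges: Q1=6.88, Q2=14.25, Q3=6.88

Answer: 14.25 μC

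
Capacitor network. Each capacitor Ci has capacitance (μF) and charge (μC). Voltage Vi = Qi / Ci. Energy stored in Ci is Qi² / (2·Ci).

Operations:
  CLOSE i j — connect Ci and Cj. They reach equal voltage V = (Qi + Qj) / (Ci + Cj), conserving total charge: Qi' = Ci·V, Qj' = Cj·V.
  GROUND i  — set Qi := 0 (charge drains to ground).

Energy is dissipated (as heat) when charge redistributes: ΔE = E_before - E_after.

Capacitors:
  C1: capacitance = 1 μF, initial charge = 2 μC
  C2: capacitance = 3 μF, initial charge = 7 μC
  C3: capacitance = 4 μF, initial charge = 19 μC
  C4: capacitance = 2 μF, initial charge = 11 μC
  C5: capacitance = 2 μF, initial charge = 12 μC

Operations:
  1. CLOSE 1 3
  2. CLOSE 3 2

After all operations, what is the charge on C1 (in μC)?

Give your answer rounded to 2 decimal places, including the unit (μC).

Answer: 4.20 μC

Derivation:
Initial: C1(1μF, Q=2μC, V=2.00V), C2(3μF, Q=7μC, V=2.33V), C3(4μF, Q=19μC, V=4.75V), C4(2μF, Q=11μC, V=5.50V), C5(2μF, Q=12μC, V=6.00V)
Op 1: CLOSE 1-3: Q_total=21.00, C_total=5.00, V=4.20; Q1=4.20, Q3=16.80; dissipated=3.025
Op 2: CLOSE 3-2: Q_total=23.80, C_total=7.00, V=3.40; Q3=13.60, Q2=10.20; dissipated=2.987
Final charges: Q1=4.20, Q2=10.20, Q3=13.60, Q4=11.00, Q5=12.00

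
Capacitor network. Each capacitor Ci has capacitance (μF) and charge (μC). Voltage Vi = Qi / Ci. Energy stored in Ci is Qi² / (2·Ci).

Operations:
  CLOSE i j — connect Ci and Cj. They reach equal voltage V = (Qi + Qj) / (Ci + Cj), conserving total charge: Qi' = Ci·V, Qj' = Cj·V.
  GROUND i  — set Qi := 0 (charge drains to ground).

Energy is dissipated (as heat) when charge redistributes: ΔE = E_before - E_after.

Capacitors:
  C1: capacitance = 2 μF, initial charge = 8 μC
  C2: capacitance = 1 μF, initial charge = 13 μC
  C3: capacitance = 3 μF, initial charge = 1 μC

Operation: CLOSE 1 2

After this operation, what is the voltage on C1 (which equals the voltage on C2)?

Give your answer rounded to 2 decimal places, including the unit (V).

Answer: 7.00 V

Derivation:
Initial: C1(2μF, Q=8μC, V=4.00V), C2(1μF, Q=13μC, V=13.00V), C3(3μF, Q=1μC, V=0.33V)
Op 1: CLOSE 1-2: Q_total=21.00, C_total=3.00, V=7.00; Q1=14.00, Q2=7.00; dissipated=27.000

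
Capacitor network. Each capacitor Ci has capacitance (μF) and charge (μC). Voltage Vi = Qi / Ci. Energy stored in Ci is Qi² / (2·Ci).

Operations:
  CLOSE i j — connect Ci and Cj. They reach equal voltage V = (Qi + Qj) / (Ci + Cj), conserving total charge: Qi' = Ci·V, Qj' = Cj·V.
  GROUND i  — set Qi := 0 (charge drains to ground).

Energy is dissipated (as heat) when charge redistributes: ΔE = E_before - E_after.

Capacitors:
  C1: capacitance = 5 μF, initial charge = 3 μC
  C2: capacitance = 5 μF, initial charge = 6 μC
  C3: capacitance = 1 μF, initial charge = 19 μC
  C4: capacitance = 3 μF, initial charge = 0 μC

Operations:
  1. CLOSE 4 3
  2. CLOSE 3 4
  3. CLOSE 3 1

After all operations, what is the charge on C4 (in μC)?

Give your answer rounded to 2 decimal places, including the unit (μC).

Initial: C1(5μF, Q=3μC, V=0.60V), C2(5μF, Q=6μC, V=1.20V), C3(1μF, Q=19μC, V=19.00V), C4(3μF, Q=0μC, V=0.00V)
Op 1: CLOSE 4-3: Q_total=19.00, C_total=4.00, V=4.75; Q4=14.25, Q3=4.75; dissipated=135.375
Op 2: CLOSE 3-4: Q_total=19.00, C_total=4.00, V=4.75; Q3=4.75, Q4=14.25; dissipated=0.000
Op 3: CLOSE 3-1: Q_total=7.75, C_total=6.00, V=1.29; Q3=1.29, Q1=6.46; dissipated=7.176
Final charges: Q1=6.46, Q2=6.00, Q3=1.29, Q4=14.25

Answer: 14.25 μC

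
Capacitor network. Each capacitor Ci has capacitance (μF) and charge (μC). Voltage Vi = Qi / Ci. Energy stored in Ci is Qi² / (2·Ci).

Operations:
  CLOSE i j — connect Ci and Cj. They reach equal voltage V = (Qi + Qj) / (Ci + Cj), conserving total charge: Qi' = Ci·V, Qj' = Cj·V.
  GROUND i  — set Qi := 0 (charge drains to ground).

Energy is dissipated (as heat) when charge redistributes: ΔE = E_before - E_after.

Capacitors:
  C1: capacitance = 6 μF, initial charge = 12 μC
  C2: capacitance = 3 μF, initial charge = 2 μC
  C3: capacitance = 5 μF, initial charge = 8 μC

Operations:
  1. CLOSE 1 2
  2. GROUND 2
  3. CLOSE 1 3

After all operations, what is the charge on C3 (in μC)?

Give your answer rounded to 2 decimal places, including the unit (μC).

Answer: 7.88 μC

Derivation:
Initial: C1(6μF, Q=12μC, V=2.00V), C2(3μF, Q=2μC, V=0.67V), C3(5μF, Q=8μC, V=1.60V)
Op 1: CLOSE 1-2: Q_total=14.00, C_total=9.00, V=1.56; Q1=9.33, Q2=4.67; dissipated=1.778
Op 2: GROUND 2: Q2=0; energy lost=3.630
Op 3: CLOSE 1-3: Q_total=17.33, C_total=11.00, V=1.58; Q1=9.45, Q3=7.88; dissipated=0.003
Final charges: Q1=9.45, Q2=0.00, Q3=7.88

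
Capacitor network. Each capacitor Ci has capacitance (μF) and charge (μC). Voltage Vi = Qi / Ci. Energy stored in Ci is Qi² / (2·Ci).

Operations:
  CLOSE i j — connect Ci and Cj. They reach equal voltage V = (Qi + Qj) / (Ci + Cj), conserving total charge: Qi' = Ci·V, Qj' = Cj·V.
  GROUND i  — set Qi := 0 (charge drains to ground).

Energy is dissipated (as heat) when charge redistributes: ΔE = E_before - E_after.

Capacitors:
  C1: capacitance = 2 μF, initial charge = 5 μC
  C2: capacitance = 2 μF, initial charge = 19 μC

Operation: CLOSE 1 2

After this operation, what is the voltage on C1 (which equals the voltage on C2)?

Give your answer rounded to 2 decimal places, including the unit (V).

Initial: C1(2μF, Q=5μC, V=2.50V), C2(2μF, Q=19μC, V=9.50V)
Op 1: CLOSE 1-2: Q_total=24.00, C_total=4.00, V=6.00; Q1=12.00, Q2=12.00; dissipated=24.500

Answer: 6.00 V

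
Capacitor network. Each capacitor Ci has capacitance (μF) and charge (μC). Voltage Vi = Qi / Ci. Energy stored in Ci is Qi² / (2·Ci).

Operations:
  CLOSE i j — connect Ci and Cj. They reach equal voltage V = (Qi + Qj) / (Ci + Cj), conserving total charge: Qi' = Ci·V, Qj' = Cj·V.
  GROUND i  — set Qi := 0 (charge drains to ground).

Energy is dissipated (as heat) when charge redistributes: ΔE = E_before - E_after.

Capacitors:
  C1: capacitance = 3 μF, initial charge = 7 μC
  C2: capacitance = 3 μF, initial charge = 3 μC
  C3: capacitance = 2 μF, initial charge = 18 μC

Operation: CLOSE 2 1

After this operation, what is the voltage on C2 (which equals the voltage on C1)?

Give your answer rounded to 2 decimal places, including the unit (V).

Initial: C1(3μF, Q=7μC, V=2.33V), C2(3μF, Q=3μC, V=1.00V), C3(2μF, Q=18μC, V=9.00V)
Op 1: CLOSE 2-1: Q_total=10.00, C_total=6.00, V=1.67; Q2=5.00, Q1=5.00; dissipated=1.333

Answer: 1.67 V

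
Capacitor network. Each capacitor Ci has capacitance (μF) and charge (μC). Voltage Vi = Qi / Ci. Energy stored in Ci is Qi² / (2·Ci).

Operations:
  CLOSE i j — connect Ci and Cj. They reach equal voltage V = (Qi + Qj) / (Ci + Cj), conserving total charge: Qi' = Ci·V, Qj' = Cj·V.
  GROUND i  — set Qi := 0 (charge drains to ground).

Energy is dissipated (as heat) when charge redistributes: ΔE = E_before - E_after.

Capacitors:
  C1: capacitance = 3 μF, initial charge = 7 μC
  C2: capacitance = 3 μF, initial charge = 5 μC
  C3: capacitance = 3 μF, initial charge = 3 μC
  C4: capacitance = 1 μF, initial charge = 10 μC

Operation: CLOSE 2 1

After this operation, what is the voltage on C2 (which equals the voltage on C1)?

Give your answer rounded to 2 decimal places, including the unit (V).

Initial: C1(3μF, Q=7μC, V=2.33V), C2(3μF, Q=5μC, V=1.67V), C3(3μF, Q=3μC, V=1.00V), C4(1μF, Q=10μC, V=10.00V)
Op 1: CLOSE 2-1: Q_total=12.00, C_total=6.00, V=2.00; Q2=6.00, Q1=6.00; dissipated=0.333

Answer: 2.00 V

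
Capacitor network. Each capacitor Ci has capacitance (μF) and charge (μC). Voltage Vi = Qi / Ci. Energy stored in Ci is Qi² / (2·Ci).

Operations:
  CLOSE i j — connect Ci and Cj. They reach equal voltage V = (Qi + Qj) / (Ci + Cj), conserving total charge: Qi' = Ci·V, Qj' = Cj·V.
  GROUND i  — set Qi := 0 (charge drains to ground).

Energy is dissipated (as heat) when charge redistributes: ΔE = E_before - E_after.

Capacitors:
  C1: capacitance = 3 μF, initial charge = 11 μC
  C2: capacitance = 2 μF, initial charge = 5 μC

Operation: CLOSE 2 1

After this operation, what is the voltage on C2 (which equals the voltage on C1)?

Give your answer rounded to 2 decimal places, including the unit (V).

Answer: 3.20 V

Derivation:
Initial: C1(3μF, Q=11μC, V=3.67V), C2(2μF, Q=5μC, V=2.50V)
Op 1: CLOSE 2-1: Q_total=16.00, C_total=5.00, V=3.20; Q2=6.40, Q1=9.60; dissipated=0.817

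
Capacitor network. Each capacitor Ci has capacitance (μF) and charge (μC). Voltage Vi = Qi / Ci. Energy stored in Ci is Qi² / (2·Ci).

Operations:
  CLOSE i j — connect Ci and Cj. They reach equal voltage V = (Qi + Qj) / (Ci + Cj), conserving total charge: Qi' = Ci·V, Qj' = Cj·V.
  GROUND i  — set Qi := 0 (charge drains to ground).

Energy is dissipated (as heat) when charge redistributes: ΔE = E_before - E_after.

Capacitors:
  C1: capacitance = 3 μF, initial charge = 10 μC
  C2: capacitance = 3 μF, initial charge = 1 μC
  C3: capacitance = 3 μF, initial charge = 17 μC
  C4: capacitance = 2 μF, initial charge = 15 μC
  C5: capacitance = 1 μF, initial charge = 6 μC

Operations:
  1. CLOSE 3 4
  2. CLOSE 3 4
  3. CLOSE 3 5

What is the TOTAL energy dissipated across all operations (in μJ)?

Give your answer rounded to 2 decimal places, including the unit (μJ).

Answer: 2.08 μJ

Derivation:
Initial: C1(3μF, Q=10μC, V=3.33V), C2(3μF, Q=1μC, V=0.33V), C3(3μF, Q=17μC, V=5.67V), C4(2μF, Q=15μC, V=7.50V), C5(1μF, Q=6μC, V=6.00V)
Op 1: CLOSE 3-4: Q_total=32.00, C_total=5.00, V=6.40; Q3=19.20, Q4=12.80; dissipated=2.017
Op 2: CLOSE 3-4: Q_total=32.00, C_total=5.00, V=6.40; Q3=19.20, Q4=12.80; dissipated=0.000
Op 3: CLOSE 3-5: Q_total=25.20, C_total=4.00, V=6.30; Q3=18.90, Q5=6.30; dissipated=0.060
Total dissipated: 2.077 μJ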